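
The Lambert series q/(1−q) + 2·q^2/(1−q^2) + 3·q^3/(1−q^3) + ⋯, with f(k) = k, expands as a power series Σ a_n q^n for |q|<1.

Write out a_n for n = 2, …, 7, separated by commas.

3, 4, 7, 6, 12, 8

n=2: 1·2 2·1  f→[1+2]=3
n=3: 1·3 3·1  f→[1+3]=4
[q^4] f(4)=4,f(2)=2,f(1)=1 ⇒ 7
n=5: 5·1 1·5  f→[5+1]=6
d|6:{6,3,2,1}  Σf=6+3+2+1=12
d|7:{7,1}  Σf=7+1=8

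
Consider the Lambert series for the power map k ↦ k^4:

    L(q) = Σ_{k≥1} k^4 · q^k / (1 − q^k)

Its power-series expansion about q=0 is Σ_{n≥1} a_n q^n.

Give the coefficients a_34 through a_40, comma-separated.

1419874, 1503652, 1813539, 1874162, 2215474, 2342084, 2734994

[q^34] f(1)=1,f(2)=16,f(17)=83521,f(34)=1336336 ⇒ 1419874
n=35: 1·35 5·7 7·5 35·1  f→[1+625+2401+1500625]=1503652
[q^36] f(36)=1679616,f(18)=104976,f(12)=20736,f(9)=6561,f(6)=1296,f(4)=256,f(3)=81,f(2)=16,f(1)=1 ⇒ 1813539
n=37: 37·1 1·37  f→[1874161+1]=1874162
n=38: 1·38 2·19 19·2 38·1  f→[1+16+130321+2085136]=2215474
n=39: 1·39 3·13 13·3 39·1  f→[1+81+28561+2313441]=2342084
d|40:{1,2,4,5,8,10,20,40}  Σf=1+16+256+625+4096+10000+160000+2560000=2734994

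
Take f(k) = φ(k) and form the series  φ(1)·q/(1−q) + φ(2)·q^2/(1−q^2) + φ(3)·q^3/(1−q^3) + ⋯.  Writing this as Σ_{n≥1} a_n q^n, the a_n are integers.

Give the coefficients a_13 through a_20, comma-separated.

d|13:{13,1}  Σφ=12+1=13
n=14: 14·1 7·2 2·7 1·14  φ→[6+6+1+1]=14
q^15  k|15↦φ(k): 1:1 3:2 5:4 15:8  a_15=15
[q^16] φ(16)=8,φ(8)=4,φ(4)=2,φ(2)=1,φ(1)=1 ⇒ 16
[q^17] φ(17)=16,φ(1)=1 ⇒ 17
[q^18] φ(18)=6,φ(9)=6,φ(6)=2,φ(3)=2,φ(2)=1,φ(1)=1 ⇒ 18
n=19: 19·1 1·19  φ→[18+1]=19
d|20:{20,10,5,4,2,1}  Σφ=8+4+4+2+1+1=20

13, 14, 15, 16, 17, 18, 19, 20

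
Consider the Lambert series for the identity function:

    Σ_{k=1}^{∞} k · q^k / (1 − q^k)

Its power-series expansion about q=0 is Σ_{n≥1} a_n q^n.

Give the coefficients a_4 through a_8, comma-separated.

n=4: 4·1 2·2 1·4  f→[4+2+1]=7
q^5  k|5↦f(k): 5:5 1:1  a_5=6
n=6: 1·6 2·3 3·2 6·1  f→[1+2+3+6]=12
n=7: 1·7 7·1  f→[1+7]=8
d|8:{8,4,2,1}  Σf=8+4+2+1=15

7, 6, 12, 8, 15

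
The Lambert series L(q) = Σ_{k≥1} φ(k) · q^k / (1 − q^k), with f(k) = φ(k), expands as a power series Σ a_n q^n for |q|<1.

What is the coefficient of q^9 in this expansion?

n=9: 1·9 3·3 9·1  φ→[1+2+6]=9

a_9 = 9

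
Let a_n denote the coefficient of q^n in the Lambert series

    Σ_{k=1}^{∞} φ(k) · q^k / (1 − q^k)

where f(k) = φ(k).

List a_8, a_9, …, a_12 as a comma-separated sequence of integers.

[q^8] φ(8)=4,φ(4)=2,φ(2)=1,φ(1)=1 ⇒ 8
d|9:{9,3,1}  Σφ=6+2+1=9
q^10  k|10↦φ(k): 10:4 5:4 2:1 1:1  a_10=10
[q^11] φ(1)=1,φ(11)=10 ⇒ 11
[q^12] φ(1)=1,φ(2)=1,φ(3)=2,φ(4)=2,φ(6)=2,φ(12)=4 ⇒ 12

8, 9, 10, 11, 12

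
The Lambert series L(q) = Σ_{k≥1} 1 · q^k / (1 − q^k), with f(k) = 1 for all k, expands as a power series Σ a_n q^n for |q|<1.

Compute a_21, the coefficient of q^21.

q^21  k|21↦f(k): 21:1 7:1 3:1 1:1  a_21=4

a_21 = 4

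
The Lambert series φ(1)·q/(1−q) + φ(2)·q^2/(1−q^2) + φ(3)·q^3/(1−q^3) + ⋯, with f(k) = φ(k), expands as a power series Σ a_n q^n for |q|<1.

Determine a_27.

q^27  k|27↦φ(k): 1:1 3:2 9:6 27:18  a_27=27

a_27 = 27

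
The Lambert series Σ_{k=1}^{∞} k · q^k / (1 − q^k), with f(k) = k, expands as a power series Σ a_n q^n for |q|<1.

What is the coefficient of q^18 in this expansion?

a_18 = 39

d|18:{18,9,6,3,2,1}  Σf=18+9+6+3+2+1=39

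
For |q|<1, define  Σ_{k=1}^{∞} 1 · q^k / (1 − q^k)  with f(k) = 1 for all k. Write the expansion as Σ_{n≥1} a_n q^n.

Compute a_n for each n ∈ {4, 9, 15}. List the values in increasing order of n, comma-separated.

q^4  k|4↦f(k): 4:1 2:1 1:1  a_4=3
q^9  k|9↦f(k): 9:1 3:1 1:1  a_9=3
d|15:{15,5,3,1}  Σf=1+1+1+1=4

3, 3, 4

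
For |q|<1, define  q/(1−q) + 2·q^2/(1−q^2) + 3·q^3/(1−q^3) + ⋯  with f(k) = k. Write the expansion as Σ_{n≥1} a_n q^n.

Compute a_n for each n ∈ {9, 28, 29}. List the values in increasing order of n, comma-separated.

13, 56, 30

q^9  k|9↦f(k): 9:9 3:3 1:1  a_9=13
[q^28] f(28)=28,f(14)=14,f(7)=7,f(4)=4,f(2)=2,f(1)=1 ⇒ 56
q^29  k|29↦f(k): 29:29 1:1  a_29=30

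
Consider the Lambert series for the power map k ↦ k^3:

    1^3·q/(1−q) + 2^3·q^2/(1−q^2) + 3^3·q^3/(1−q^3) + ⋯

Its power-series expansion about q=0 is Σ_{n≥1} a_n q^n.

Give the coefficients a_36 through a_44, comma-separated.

q^36  k|36↦f(k): 1:1 2:8 3:27 4:64 6:216 9:729 12:1728 18:5832 36:46656  a_36=55261
q^37  k|37↦f(k): 1:1 37:50653  a_37=50654
d|38:{38,19,2,1}  Σf=54872+6859+8+1=61740
[q^39] f(1)=1,f(3)=27,f(13)=2197,f(39)=59319 ⇒ 61544
[q^40] f(40)=64000,f(20)=8000,f(10)=1000,f(8)=512,f(5)=125,f(4)=64,f(2)=8,f(1)=1 ⇒ 73710
q^41  k|41↦f(k): 41:68921 1:1  a_41=68922
d|42:{42,21,14,7,6,3,2,1}  Σf=74088+9261+2744+343+216+27+8+1=86688
q^43  k|43↦f(k): 1:1 43:79507  a_43=79508
q^44  k|44↦f(k): 44:85184 22:10648 11:1331 4:64 2:8 1:1  a_44=97236

55261, 50654, 61740, 61544, 73710, 68922, 86688, 79508, 97236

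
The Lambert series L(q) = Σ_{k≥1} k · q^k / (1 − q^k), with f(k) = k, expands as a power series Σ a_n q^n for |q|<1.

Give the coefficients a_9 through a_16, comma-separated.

d|9:{1,3,9}  Σf=1+3+9=13
q^10  k|10↦f(k): 1:1 2:2 5:5 10:10  a_10=18
[q^11] f(1)=1,f(11)=11 ⇒ 12
d|12:{1,2,3,4,6,12}  Σf=1+2+3+4+6+12=28
[q^13] f(13)=13,f(1)=1 ⇒ 14
q^14  k|14↦f(k): 14:14 7:7 2:2 1:1  a_14=24
d|15:{1,3,5,15}  Σf=1+3+5+15=24
n=16: 1·16 2·8 4·4 8·2 16·1  f→[1+2+4+8+16]=31

13, 18, 12, 28, 14, 24, 24, 31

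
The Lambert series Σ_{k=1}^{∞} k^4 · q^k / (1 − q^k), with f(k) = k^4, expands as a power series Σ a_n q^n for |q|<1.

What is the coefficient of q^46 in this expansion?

a_46 = 4757314

q^46  k|46↦f(k): 1:1 2:16 23:279841 46:4477456  a_46=4757314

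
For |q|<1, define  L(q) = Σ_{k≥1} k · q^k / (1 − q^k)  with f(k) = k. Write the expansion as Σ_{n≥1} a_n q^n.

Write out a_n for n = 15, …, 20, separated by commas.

24, 31, 18, 39, 20, 42

q^15  k|15↦f(k): 15:15 5:5 3:3 1:1  a_15=24
[q^16] f(1)=1,f(2)=2,f(4)=4,f(8)=8,f(16)=16 ⇒ 31
n=17: 1·17 17·1  f→[1+17]=18
[q^18] f(1)=1,f(2)=2,f(3)=3,f(6)=6,f(9)=9,f(18)=18 ⇒ 39
n=19: 1·19 19·1  f→[1+19]=20
[q^20] f(20)=20,f(10)=10,f(5)=5,f(4)=4,f(2)=2,f(1)=1 ⇒ 42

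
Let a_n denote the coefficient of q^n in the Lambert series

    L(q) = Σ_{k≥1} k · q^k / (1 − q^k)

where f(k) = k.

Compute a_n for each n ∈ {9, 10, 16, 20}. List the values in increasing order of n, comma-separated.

13, 18, 31, 42

q^9  k|9↦f(k): 1:1 3:3 9:9  a_9=13
n=10: 1·10 2·5 5·2 10·1  f→[1+2+5+10]=18
[q^16] f(16)=16,f(8)=8,f(4)=4,f(2)=2,f(1)=1 ⇒ 31
n=20: 1·20 2·10 4·5 5·4 10·2 20·1  f→[1+2+4+5+10+20]=42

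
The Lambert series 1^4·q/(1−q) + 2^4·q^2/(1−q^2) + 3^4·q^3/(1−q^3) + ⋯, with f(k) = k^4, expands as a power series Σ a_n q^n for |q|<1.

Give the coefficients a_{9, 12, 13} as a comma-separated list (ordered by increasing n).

q^9  k|9↦f(k): 9:6561 3:81 1:1  a_9=6643
[q^12] f(12)=20736,f(6)=1296,f(4)=256,f(3)=81,f(2)=16,f(1)=1 ⇒ 22386
q^13  k|13↦f(k): 1:1 13:28561  a_13=28562

6643, 22386, 28562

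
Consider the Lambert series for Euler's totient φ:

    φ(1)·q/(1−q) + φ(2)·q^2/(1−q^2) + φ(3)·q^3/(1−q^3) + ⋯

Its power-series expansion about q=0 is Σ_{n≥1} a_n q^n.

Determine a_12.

[q^12] φ(1)=1,φ(2)=1,φ(3)=2,φ(4)=2,φ(6)=2,φ(12)=4 ⇒ 12

a_12 = 12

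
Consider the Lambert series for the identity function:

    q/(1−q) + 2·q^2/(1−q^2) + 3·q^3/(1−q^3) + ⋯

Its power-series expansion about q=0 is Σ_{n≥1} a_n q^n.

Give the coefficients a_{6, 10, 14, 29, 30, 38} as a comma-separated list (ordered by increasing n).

d|6:{1,2,3,6}  Σf=1+2+3+6=12
n=10: 1·10 2·5 5·2 10·1  f→[1+2+5+10]=18
[q^14] f(1)=1,f(2)=2,f(7)=7,f(14)=14 ⇒ 24
q^29  k|29↦f(k): 29:29 1:1  a_29=30
n=30: 1·30 2·15 3·10 5·6 6·5 10·3 15·2 30·1  f→[1+2+3+5+6+10+15+30]=72
q^38  k|38↦f(k): 1:1 2:2 19:19 38:38  a_38=60

12, 18, 24, 30, 72, 60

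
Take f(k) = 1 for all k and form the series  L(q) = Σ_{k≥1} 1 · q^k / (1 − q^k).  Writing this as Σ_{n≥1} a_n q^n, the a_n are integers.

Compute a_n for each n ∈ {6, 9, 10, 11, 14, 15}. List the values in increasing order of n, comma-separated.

4, 3, 4, 2, 4, 4

q^6  k|6↦f(k): 6:1 3:1 2:1 1:1  a_6=4
[q^9] f(9)=1,f(3)=1,f(1)=1 ⇒ 3
d|10:{1,2,5,10}  Σf=1+1+1+1=4
n=11: 1·11 11·1  f→[1+1]=2
q^14  k|14↦f(k): 1:1 2:1 7:1 14:1  a_14=4
q^15  k|15↦f(k): 15:1 5:1 3:1 1:1  a_15=4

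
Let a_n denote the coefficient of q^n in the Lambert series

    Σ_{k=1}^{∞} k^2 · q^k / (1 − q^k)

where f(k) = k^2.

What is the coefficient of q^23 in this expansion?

a_23 = 530

d|23:{23,1}  Σf=529+1=530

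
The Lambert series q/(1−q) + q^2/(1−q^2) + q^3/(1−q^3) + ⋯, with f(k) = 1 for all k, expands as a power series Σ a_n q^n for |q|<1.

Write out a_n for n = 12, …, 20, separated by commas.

d|12:{1,2,3,4,6,12}  Σf=1+1+1+1+1+1=6
[q^13] f(13)=1,f(1)=1 ⇒ 2
q^14  k|14↦f(k): 1:1 2:1 7:1 14:1  a_14=4
d|15:{15,5,3,1}  Σf=1+1+1+1=4
[q^16] f(1)=1,f(2)=1,f(4)=1,f(8)=1,f(16)=1 ⇒ 5
[q^17] f(1)=1,f(17)=1 ⇒ 2
q^18  k|18↦f(k): 18:1 9:1 6:1 3:1 2:1 1:1  a_18=6
d|19:{1,19}  Σf=1+1=2
q^20  k|20↦f(k): 20:1 10:1 5:1 4:1 2:1 1:1  a_20=6

6, 2, 4, 4, 5, 2, 6, 2, 6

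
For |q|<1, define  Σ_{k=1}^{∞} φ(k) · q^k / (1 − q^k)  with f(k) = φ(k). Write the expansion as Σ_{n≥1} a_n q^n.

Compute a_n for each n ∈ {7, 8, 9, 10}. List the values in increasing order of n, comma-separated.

q^7  k|7↦φ(k): 7:6 1:1  a_7=7
n=8: 1·8 2·4 4·2 8·1  φ→[1+1+2+4]=8
d|9:{9,3,1}  Σφ=6+2+1=9
[q^10] φ(1)=1,φ(2)=1,φ(5)=4,φ(10)=4 ⇒ 10

7, 8, 9, 10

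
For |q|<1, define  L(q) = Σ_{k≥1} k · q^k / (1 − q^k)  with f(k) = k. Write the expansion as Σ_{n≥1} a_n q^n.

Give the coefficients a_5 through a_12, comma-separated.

6, 12, 8, 15, 13, 18, 12, 28

[q^5] f(5)=5,f(1)=1 ⇒ 6
d|6:{6,3,2,1}  Σf=6+3+2+1=12
[q^7] f(7)=7,f(1)=1 ⇒ 8
[q^8] f(8)=8,f(4)=4,f(2)=2,f(1)=1 ⇒ 15
d|9:{9,3,1}  Σf=9+3+1=13
q^10  k|10↦f(k): 10:10 5:5 2:2 1:1  a_10=18
q^11  k|11↦f(k): 1:1 11:11  a_11=12
q^12  k|12↦f(k): 12:12 6:6 4:4 3:3 2:2 1:1  a_12=28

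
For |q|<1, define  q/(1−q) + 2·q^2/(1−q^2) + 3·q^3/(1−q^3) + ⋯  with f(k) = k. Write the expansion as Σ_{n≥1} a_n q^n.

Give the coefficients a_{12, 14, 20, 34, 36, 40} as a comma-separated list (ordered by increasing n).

28, 24, 42, 54, 91, 90

[q^12] f(1)=1,f(2)=2,f(3)=3,f(4)=4,f(6)=6,f(12)=12 ⇒ 28
d|14:{14,7,2,1}  Σf=14+7+2+1=24
d|20:{20,10,5,4,2,1}  Σf=20+10+5+4+2+1=42
n=34: 1·34 2·17 17·2 34·1  f→[1+2+17+34]=54
q^36  k|36↦f(k): 36:36 18:18 12:12 9:9 6:6 4:4 3:3 2:2 1:1  a_36=91
d|40:{1,2,4,5,8,10,20,40}  Σf=1+2+4+5+8+10+20+40=90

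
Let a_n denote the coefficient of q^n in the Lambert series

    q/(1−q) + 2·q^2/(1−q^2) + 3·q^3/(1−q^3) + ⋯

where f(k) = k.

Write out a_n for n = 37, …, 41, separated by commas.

38, 60, 56, 90, 42

n=37: 37·1 1·37  f→[37+1]=38
d|38:{1,2,19,38}  Σf=1+2+19+38=60
d|39:{39,13,3,1}  Σf=39+13+3+1=56
d|40:{40,20,10,8,5,4,2,1}  Σf=40+20+10+8+5+4+2+1=90
q^41  k|41↦f(k): 1:1 41:41  a_41=42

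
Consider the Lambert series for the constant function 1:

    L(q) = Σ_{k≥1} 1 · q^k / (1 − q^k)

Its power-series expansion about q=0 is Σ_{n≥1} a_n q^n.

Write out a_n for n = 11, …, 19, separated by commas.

2, 6, 2, 4, 4, 5, 2, 6, 2

q^11  k|11↦f(k): 11:1 1:1  a_11=2
d|12:{1,2,3,4,6,12}  Σf=1+1+1+1+1+1=6
[q^13] f(1)=1,f(13)=1 ⇒ 2
q^14  k|14↦f(k): 1:1 2:1 7:1 14:1  a_14=4
d|15:{1,3,5,15}  Σf=1+1+1+1=4
n=16: 1·16 2·8 4·4 8·2 16·1  f→[1+1+1+1+1]=5
[q^17] f(1)=1,f(17)=1 ⇒ 2
q^18  k|18↦f(k): 18:1 9:1 6:1 3:1 2:1 1:1  a_18=6
[q^19] f(1)=1,f(19)=1 ⇒ 2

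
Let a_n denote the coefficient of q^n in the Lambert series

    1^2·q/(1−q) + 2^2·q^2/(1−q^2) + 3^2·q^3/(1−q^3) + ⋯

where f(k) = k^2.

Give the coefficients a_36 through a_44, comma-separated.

1911, 1370, 1810, 1700, 2210, 1682, 2500, 1850, 2562

d|36:{36,18,12,9,6,4,3,2,1}  Σf=1296+324+144+81+36+16+9+4+1=1911
n=37: 1·37 37·1  f→[1+1369]=1370
[q^38] f(38)=1444,f(19)=361,f(2)=4,f(1)=1 ⇒ 1810
d|39:{1,3,13,39}  Σf=1+9+169+1521=1700
d|40:{40,20,10,8,5,4,2,1}  Σf=1600+400+100+64+25+16+4+1=2210
q^41  k|41↦f(k): 41:1681 1:1  a_41=1682
n=42: 1·42 2·21 3·14 6·7 7·6 14·3 21·2 42·1  f→[1+4+9+36+49+196+441+1764]=2500
n=43: 1·43 43·1  f→[1+1849]=1850
d|44:{44,22,11,4,2,1}  Σf=1936+484+121+16+4+1=2562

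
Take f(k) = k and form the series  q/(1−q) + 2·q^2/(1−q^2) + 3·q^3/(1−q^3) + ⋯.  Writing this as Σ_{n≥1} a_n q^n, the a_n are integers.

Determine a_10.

n=10: 10·1 5·2 2·5 1·10  f→[10+5+2+1]=18

a_10 = 18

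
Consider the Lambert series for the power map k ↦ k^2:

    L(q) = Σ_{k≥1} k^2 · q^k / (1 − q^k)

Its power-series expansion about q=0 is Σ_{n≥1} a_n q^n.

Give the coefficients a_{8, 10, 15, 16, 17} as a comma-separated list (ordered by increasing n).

[q^8] f(8)=64,f(4)=16,f(2)=4,f(1)=1 ⇒ 85
q^10  k|10↦f(k): 10:100 5:25 2:4 1:1  a_10=130
d|15:{1,3,5,15}  Σf=1+9+25+225=260
d|16:{1,2,4,8,16}  Σf=1+4+16+64+256=341
[q^17] f(1)=1,f(17)=289 ⇒ 290

85, 130, 260, 341, 290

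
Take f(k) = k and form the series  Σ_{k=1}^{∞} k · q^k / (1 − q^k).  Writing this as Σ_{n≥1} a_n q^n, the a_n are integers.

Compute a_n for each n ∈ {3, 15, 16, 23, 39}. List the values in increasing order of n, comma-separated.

4, 24, 31, 24, 56

[q^3] f(1)=1,f(3)=3 ⇒ 4
[q^15] f(1)=1,f(3)=3,f(5)=5,f(15)=15 ⇒ 24
q^16  k|16↦f(k): 1:1 2:2 4:4 8:8 16:16  a_16=31
q^23  k|23↦f(k): 23:23 1:1  a_23=24
n=39: 39·1 13·3 3·13 1·39  f→[39+13+3+1]=56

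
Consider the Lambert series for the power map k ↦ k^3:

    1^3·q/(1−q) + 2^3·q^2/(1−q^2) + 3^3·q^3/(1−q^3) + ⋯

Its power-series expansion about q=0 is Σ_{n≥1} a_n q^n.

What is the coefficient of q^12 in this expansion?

[q^12] f(12)=1728,f(6)=216,f(4)=64,f(3)=27,f(2)=8,f(1)=1 ⇒ 2044

a_12 = 2044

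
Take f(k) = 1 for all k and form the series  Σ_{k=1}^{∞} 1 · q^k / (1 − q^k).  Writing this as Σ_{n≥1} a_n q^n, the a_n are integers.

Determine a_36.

d|36:{36,18,12,9,6,4,3,2,1}  Σf=1+1+1+1+1+1+1+1+1=9

a_36 = 9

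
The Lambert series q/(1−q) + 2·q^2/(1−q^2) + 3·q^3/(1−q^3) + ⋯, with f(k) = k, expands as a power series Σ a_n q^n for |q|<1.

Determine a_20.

n=20: 20·1 10·2 5·4 4·5 2·10 1·20  f→[20+10+5+4+2+1]=42

a_20 = 42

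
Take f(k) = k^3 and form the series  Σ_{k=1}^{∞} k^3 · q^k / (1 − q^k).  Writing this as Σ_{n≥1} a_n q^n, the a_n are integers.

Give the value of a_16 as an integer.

a_16 = 4681

q^16  k|16↦f(k): 1:1 2:8 4:64 8:512 16:4096  a_16=4681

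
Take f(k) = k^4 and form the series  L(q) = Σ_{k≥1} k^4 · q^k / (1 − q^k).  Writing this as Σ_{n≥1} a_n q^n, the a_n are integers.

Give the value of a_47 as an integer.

a_47 = 4879682

[q^47] f(47)=4879681,f(1)=1 ⇒ 4879682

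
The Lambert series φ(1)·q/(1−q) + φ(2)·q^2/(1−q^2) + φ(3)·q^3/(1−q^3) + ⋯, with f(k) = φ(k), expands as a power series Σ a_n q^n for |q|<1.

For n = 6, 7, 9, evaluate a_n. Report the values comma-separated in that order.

[q^6] φ(1)=1,φ(2)=1,φ(3)=2,φ(6)=2 ⇒ 6
n=7: 7·1 1·7  φ→[6+1]=7
[q^9] φ(1)=1,φ(3)=2,φ(9)=6 ⇒ 9

6, 7, 9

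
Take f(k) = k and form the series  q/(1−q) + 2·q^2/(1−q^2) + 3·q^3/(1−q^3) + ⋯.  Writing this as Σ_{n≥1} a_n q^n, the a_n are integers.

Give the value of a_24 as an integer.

a_24 = 60

q^24  k|24↦f(k): 1:1 2:2 3:3 4:4 6:6 8:8 12:12 24:24  a_24=60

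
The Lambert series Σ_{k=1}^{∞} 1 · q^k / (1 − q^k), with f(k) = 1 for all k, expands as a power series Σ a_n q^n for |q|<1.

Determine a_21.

q^21  k|21↦f(k): 1:1 3:1 7:1 21:1  a_21=4

a_21 = 4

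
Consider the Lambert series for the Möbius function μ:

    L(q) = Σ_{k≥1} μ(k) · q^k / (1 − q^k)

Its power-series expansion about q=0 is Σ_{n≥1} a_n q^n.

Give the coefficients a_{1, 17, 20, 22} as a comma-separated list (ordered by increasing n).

q^1  k|1↦μ(k): 1:1  a_1=1
n=17: 17·1 1·17  μ→[(-1)+1]=0
q^20  k|20↦μ(k): 20:0 10:1 5:-1 4:0 2:-1 1:1  a_20=0
q^22  k|22↦μ(k): 1:1 2:-1 11:-1 22:1  a_22=0

1, 0, 0, 0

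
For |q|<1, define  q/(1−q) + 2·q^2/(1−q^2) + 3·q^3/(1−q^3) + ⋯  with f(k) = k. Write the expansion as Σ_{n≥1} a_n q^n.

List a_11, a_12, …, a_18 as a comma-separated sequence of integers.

12, 28, 14, 24, 24, 31, 18, 39

[q^11] f(1)=1,f(11)=11 ⇒ 12
d|12:{1,2,3,4,6,12}  Σf=1+2+3+4+6+12=28
[q^13] f(1)=1,f(13)=13 ⇒ 14
[q^14] f(1)=1,f(2)=2,f(7)=7,f(14)=14 ⇒ 24
n=15: 15·1 5·3 3·5 1·15  f→[15+5+3+1]=24
d|16:{16,8,4,2,1}  Σf=16+8+4+2+1=31
[q^17] f(1)=1,f(17)=17 ⇒ 18
n=18: 18·1 9·2 6·3 3·6 2·9 1·18  f→[18+9+6+3+2+1]=39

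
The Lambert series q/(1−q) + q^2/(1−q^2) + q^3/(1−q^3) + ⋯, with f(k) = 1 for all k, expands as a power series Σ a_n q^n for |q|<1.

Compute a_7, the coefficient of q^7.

[q^7] f(7)=1,f(1)=1 ⇒ 2

a_7 = 2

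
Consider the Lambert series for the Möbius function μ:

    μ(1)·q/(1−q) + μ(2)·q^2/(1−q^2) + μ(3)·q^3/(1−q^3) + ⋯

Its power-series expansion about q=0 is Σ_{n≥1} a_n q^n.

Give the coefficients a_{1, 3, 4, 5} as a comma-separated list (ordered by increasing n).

1, 0, 0, 0

[q^1] μ(1)=1 ⇒ 1
d|3:{3,1}  Σμ=(-1)+1=0
[q^4] μ(4)=0,μ(2)=-1,μ(1)=1 ⇒ 0
d|5:{1,5}  Σμ=1+(-1)=0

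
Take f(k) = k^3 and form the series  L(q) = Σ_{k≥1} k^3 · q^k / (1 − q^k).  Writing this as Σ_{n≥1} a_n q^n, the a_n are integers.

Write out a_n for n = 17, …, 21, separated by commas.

d|17:{1,17}  Σf=1+4913=4914
n=18: 1·18 2·9 3·6 6·3 9·2 18·1  f→[1+8+27+216+729+5832]=6813
[q^19] f(19)=6859,f(1)=1 ⇒ 6860
[q^20] f(20)=8000,f(10)=1000,f(5)=125,f(4)=64,f(2)=8,f(1)=1 ⇒ 9198
[q^21] f(1)=1,f(3)=27,f(7)=343,f(21)=9261 ⇒ 9632

4914, 6813, 6860, 9198, 9632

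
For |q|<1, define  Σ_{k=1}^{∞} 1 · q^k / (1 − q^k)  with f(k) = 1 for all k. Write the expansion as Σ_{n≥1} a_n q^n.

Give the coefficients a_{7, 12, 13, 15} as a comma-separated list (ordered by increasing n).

q^7  k|7↦f(k): 7:1 1:1  a_7=2
[q^12] f(12)=1,f(6)=1,f(4)=1,f(3)=1,f(2)=1,f(1)=1 ⇒ 6
n=13: 13·1 1·13  f→[1+1]=2
q^15  k|15↦f(k): 1:1 3:1 5:1 15:1  a_15=4

2, 6, 2, 4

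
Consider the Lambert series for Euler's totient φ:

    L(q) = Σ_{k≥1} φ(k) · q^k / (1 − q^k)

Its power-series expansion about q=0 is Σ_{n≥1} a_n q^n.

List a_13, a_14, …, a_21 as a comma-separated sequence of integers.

n=13: 13·1 1·13  φ→[12+1]=13
n=14: 14·1 7·2 2·7 1·14  φ→[6+6+1+1]=14
q^15  k|15↦φ(k): 1:1 3:2 5:4 15:8  a_15=15
q^16  k|16↦φ(k): 1:1 2:1 4:2 8:4 16:8  a_16=16
n=17: 17·1 1·17  φ→[16+1]=17
[q^18] φ(1)=1,φ(2)=1,φ(3)=2,φ(6)=2,φ(9)=6,φ(18)=6 ⇒ 18
d|19:{1,19}  Σφ=1+18=19
d|20:{1,2,4,5,10,20}  Σφ=1+1+2+4+4+8=20
n=21: 21·1 7·3 3·7 1·21  φ→[12+6+2+1]=21

13, 14, 15, 16, 17, 18, 19, 20, 21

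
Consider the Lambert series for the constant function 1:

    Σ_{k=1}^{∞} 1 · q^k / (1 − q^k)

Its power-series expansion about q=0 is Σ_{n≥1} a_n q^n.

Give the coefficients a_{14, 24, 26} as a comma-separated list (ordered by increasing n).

q^14  k|14↦f(k): 1:1 2:1 7:1 14:1  a_14=4
q^24  k|24↦f(k): 1:1 2:1 3:1 4:1 6:1 8:1 12:1 24:1  a_24=8
q^26  k|26↦f(k): 1:1 2:1 13:1 26:1  a_26=4

4, 8, 4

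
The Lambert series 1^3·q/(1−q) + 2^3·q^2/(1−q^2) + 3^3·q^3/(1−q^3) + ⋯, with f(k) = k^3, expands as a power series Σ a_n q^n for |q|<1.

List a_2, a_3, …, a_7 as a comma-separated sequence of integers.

[q^2] f(1)=1,f(2)=8 ⇒ 9
n=3: 1·3 3·1  f→[1+27]=28
[q^4] f(4)=64,f(2)=8,f(1)=1 ⇒ 73
q^5  k|5↦f(k): 5:125 1:1  a_5=126
[q^6] f(6)=216,f(3)=27,f(2)=8,f(1)=1 ⇒ 252
q^7  k|7↦f(k): 7:343 1:1  a_7=344

9, 28, 73, 126, 252, 344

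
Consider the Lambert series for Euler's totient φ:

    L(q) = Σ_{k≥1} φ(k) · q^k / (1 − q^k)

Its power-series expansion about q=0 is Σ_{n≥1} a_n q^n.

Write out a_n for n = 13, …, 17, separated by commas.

[q^13] φ(13)=12,φ(1)=1 ⇒ 13
n=14: 1·14 2·7 7·2 14·1  φ→[1+1+6+6]=14
q^15  k|15↦φ(k): 15:8 5:4 3:2 1:1  a_15=15
d|16:{1,2,4,8,16}  Σφ=1+1+2+4+8=16
[q^17] φ(1)=1,φ(17)=16 ⇒ 17

13, 14, 15, 16, 17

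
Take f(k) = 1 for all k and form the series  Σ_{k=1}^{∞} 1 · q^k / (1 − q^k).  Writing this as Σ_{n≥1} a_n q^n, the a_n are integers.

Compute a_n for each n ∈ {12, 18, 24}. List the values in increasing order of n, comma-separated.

q^12  k|12↦f(k): 12:1 6:1 4:1 3:1 2:1 1:1  a_12=6
d|18:{1,2,3,6,9,18}  Σf=1+1+1+1+1+1=6
n=24: 24·1 12·2 8·3 6·4 4·6 3·8 2·12 1·24  f→[1+1+1+1+1+1+1+1]=8

6, 6, 8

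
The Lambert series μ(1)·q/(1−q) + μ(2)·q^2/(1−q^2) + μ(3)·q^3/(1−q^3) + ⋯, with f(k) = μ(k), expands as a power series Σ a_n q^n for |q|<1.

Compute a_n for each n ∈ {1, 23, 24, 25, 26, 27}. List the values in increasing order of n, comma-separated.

[q^1] μ(1)=1 ⇒ 1
d|23:{1,23}  Σμ=1+(-1)=0
d|24:{1,2,3,4,6,8,12,24}  Σμ=1+(-1)+(-1)+0+1+0+0+0=0
q^25  k|25↦μ(k): 1:1 5:-1 25:0  a_25=0
[q^26] μ(1)=1,μ(2)=-1,μ(13)=-1,μ(26)=1 ⇒ 0
n=27: 1·27 3·9 9·3 27·1  μ→[1+(-1)+0+0]=0

1, 0, 0, 0, 0, 0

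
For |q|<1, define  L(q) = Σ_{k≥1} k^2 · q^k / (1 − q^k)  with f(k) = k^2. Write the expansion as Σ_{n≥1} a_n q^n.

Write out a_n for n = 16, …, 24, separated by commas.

d|16:{1,2,4,8,16}  Σf=1+4+16+64+256=341
d|17:{17,1}  Σf=289+1=290
[q^18] f(18)=324,f(9)=81,f(6)=36,f(3)=9,f(2)=4,f(1)=1 ⇒ 455
d|19:{19,1}  Σf=361+1=362
q^20  k|20↦f(k): 1:1 2:4 4:16 5:25 10:100 20:400  a_20=546
d|21:{1,3,7,21}  Σf=1+9+49+441=500
n=22: 22·1 11·2 2·11 1·22  f→[484+121+4+1]=610
d|23:{1,23}  Σf=1+529=530
d|24:{1,2,3,4,6,8,12,24}  Σf=1+4+9+16+36+64+144+576=850

341, 290, 455, 362, 546, 500, 610, 530, 850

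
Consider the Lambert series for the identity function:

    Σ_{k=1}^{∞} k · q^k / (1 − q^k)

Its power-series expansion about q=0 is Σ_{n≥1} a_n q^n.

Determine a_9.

a_9 = 13

n=9: 9·1 3·3 1·9  f→[9+3+1]=13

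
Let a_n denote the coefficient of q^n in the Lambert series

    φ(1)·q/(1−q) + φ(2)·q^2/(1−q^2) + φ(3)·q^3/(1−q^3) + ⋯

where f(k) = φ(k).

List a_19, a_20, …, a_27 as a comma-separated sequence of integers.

[q^19] φ(19)=18,φ(1)=1 ⇒ 19
n=20: 1·20 2·10 4·5 5·4 10·2 20·1  φ→[1+1+2+4+4+8]=20
n=21: 1·21 3·7 7·3 21·1  φ→[1+2+6+12]=21
[q^22] φ(22)=10,φ(11)=10,φ(2)=1,φ(1)=1 ⇒ 22
n=23: 1·23 23·1  φ→[1+22]=23
d|24:{24,12,8,6,4,3,2,1}  Σφ=8+4+4+2+2+2+1+1=24
[q^25] φ(25)=20,φ(5)=4,φ(1)=1 ⇒ 25
[q^26] φ(1)=1,φ(2)=1,φ(13)=12,φ(26)=12 ⇒ 26
q^27  k|27↦φ(k): 1:1 3:2 9:6 27:18  a_27=27

19, 20, 21, 22, 23, 24, 25, 26, 27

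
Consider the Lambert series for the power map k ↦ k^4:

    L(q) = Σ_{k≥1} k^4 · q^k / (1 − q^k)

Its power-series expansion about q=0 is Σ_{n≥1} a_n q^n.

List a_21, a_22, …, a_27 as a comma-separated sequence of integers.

n=21: 1·21 3·7 7·3 21·1  f→[1+81+2401+194481]=196964
q^22  k|22↦f(k): 22:234256 11:14641 2:16 1:1  a_22=248914
n=23: 23·1 1·23  f→[279841+1]=279842
[q^24] f(1)=1,f(2)=16,f(3)=81,f(4)=256,f(6)=1296,f(8)=4096,f(12)=20736,f(24)=331776 ⇒ 358258
q^25  k|25↦f(k): 1:1 5:625 25:390625  a_25=391251
d|26:{26,13,2,1}  Σf=456976+28561+16+1=485554
[q^27] f(27)=531441,f(9)=6561,f(3)=81,f(1)=1 ⇒ 538084

196964, 248914, 279842, 358258, 391251, 485554, 538084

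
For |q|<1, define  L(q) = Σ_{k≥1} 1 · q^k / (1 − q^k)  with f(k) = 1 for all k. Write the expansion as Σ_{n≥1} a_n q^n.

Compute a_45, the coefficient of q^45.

a_45 = 6

d|45:{1,3,5,9,15,45}  Σf=1+1+1+1+1+1=6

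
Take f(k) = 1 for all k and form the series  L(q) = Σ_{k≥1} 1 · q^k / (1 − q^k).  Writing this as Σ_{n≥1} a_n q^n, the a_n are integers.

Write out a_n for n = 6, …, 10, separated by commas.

[q^6] f(1)=1,f(2)=1,f(3)=1,f(6)=1 ⇒ 4
[q^7] f(7)=1,f(1)=1 ⇒ 2
d|8:{1,2,4,8}  Σf=1+1+1+1=4
[q^9] f(9)=1,f(3)=1,f(1)=1 ⇒ 3
d|10:{10,5,2,1}  Σf=1+1+1+1=4

4, 2, 4, 3, 4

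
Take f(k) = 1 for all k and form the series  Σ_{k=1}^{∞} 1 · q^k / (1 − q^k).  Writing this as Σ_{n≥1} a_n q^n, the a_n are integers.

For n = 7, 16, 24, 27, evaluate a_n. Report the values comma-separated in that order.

q^7  k|7↦f(k): 1:1 7:1  a_7=2
q^16  k|16↦f(k): 1:1 2:1 4:1 8:1 16:1  a_16=5
q^24  k|24↦f(k): 24:1 12:1 8:1 6:1 4:1 3:1 2:1 1:1  a_24=8
[q^27] f(27)=1,f(9)=1,f(3)=1,f(1)=1 ⇒ 4

2, 5, 8, 4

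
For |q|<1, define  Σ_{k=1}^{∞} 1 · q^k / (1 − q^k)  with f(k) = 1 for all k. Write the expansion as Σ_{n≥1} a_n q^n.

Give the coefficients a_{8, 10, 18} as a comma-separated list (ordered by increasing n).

q^8  k|8↦f(k): 8:1 4:1 2:1 1:1  a_8=4
q^10  k|10↦f(k): 1:1 2:1 5:1 10:1  a_10=4
n=18: 1·18 2·9 3·6 6·3 9·2 18·1  f→[1+1+1+1+1+1]=6

4, 4, 6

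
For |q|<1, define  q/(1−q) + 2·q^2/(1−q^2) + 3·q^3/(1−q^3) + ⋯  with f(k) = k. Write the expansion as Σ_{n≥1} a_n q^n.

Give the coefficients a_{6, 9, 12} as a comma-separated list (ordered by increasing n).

12, 13, 28

[q^6] f(1)=1,f(2)=2,f(3)=3,f(6)=6 ⇒ 12
n=9: 9·1 3·3 1·9  f→[9+3+1]=13
q^12  k|12↦f(k): 12:12 6:6 4:4 3:3 2:2 1:1  a_12=28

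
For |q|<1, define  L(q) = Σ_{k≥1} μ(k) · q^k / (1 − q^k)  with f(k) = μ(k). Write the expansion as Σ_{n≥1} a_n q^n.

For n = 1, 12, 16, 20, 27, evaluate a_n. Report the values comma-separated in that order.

1, 0, 0, 0, 0

q^1  k|1↦μ(k): 1:1  a_1=1
q^12  k|12↦μ(k): 1:1 2:-1 3:-1 4:0 6:1 12:0  a_12=0
q^16  k|16↦μ(k): 1:1 2:-1 4:0 8:0 16:0  a_16=0
d|20:{1,2,4,5,10,20}  Σμ=1+(-1)+0+(-1)+1+0=0
[q^27] μ(27)=0,μ(9)=0,μ(3)=-1,μ(1)=1 ⇒ 0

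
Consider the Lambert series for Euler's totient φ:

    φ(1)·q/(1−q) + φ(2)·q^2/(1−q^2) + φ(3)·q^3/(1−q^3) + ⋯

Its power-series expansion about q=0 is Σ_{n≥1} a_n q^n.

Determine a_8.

n=8: 1·8 2·4 4·2 8·1  φ→[1+1+2+4]=8

a_8 = 8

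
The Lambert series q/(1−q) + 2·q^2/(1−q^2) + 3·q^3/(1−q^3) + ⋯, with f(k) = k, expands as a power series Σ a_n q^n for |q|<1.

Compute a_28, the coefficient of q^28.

a_28 = 56

[q^28] f(1)=1,f(2)=2,f(4)=4,f(7)=7,f(14)=14,f(28)=28 ⇒ 56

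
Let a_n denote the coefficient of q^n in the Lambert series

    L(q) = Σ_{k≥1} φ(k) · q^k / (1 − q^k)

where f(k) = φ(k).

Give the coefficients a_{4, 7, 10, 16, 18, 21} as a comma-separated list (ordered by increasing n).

q^4  k|4↦φ(k): 4:2 2:1 1:1  a_4=4
n=7: 7·1 1·7  φ→[6+1]=7
d|10:{10,5,2,1}  Σφ=4+4+1+1=10
[q^16] φ(16)=8,φ(8)=4,φ(4)=2,φ(2)=1,φ(1)=1 ⇒ 16
[q^18] φ(1)=1,φ(2)=1,φ(3)=2,φ(6)=2,φ(9)=6,φ(18)=6 ⇒ 18
q^21  k|21↦φ(k): 1:1 3:2 7:6 21:12  a_21=21

4, 7, 10, 16, 18, 21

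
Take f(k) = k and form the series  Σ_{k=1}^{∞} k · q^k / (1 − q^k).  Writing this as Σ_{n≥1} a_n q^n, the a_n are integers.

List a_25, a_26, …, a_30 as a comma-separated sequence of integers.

n=25: 1·25 5·5 25·1  f→[1+5+25]=31
d|26:{1,2,13,26}  Σf=1+2+13+26=42
n=27: 27·1 9·3 3·9 1·27  f→[27+9+3+1]=40
q^28  k|28↦f(k): 28:28 14:14 7:7 4:4 2:2 1:1  a_28=56
q^29  k|29↦f(k): 1:1 29:29  a_29=30
q^30  k|30↦f(k): 30:30 15:15 10:10 6:6 5:5 3:3 2:2 1:1  a_30=72

31, 42, 40, 56, 30, 72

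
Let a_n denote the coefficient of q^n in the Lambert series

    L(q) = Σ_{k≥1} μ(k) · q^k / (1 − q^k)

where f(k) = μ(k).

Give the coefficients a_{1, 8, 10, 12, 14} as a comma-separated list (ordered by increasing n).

1, 0, 0, 0, 0

q^1  k|1↦μ(k): 1:1  a_1=1
q^8  k|8↦μ(k): 1:1 2:-1 4:0 8:0  a_8=0
q^10  k|10↦μ(k): 10:1 5:-1 2:-1 1:1  a_10=0
n=12: 12·1 6·2 4·3 3·4 2·6 1·12  μ→[0+1+0+(-1)+(-1)+1]=0
q^14  k|14↦μ(k): 14:1 7:-1 2:-1 1:1  a_14=0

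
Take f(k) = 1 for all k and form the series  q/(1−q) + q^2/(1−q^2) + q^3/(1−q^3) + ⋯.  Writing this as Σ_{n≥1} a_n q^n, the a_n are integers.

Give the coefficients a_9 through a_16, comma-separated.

n=9: 1·9 3·3 9·1  f→[1+1+1]=3
q^10  k|10↦f(k): 1:1 2:1 5:1 10:1  a_10=4
d|11:{11,1}  Σf=1+1=2
n=12: 1·12 2·6 3·4 4·3 6·2 12·1  f→[1+1+1+1+1+1]=6
d|13:{13,1}  Σf=1+1=2
n=14: 14·1 7·2 2·7 1·14  f→[1+1+1+1]=4
d|15:{15,5,3,1}  Σf=1+1+1+1=4
[q^16] f(1)=1,f(2)=1,f(4)=1,f(8)=1,f(16)=1 ⇒ 5

3, 4, 2, 6, 2, 4, 4, 5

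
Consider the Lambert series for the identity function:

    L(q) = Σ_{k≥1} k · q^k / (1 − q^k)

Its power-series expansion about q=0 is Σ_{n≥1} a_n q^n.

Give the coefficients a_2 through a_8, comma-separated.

3, 4, 7, 6, 12, 8, 15

n=2: 2·1 1·2  f→[2+1]=3
q^3  k|3↦f(k): 1:1 3:3  a_3=4
q^4  k|4↦f(k): 1:1 2:2 4:4  a_4=7
d|5:{5,1}  Σf=5+1=6
d|6:{1,2,3,6}  Σf=1+2+3+6=12
d|7:{7,1}  Σf=7+1=8
[q^8] f(1)=1,f(2)=2,f(4)=4,f(8)=8 ⇒ 15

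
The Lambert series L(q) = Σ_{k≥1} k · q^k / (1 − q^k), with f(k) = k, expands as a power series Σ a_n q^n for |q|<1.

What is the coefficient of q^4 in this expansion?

a_4 = 7

n=4: 4·1 2·2 1·4  f→[4+2+1]=7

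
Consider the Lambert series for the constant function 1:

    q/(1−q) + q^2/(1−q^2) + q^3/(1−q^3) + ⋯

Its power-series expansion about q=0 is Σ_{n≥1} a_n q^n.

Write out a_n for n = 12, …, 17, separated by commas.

6, 2, 4, 4, 5, 2

[q^12] f(12)=1,f(6)=1,f(4)=1,f(3)=1,f(2)=1,f(1)=1 ⇒ 6
n=13: 13·1 1·13  f→[1+1]=2
q^14  k|14↦f(k): 14:1 7:1 2:1 1:1  a_14=4
[q^15] f(1)=1,f(3)=1,f(5)=1,f(15)=1 ⇒ 4
d|16:{1,2,4,8,16}  Σf=1+1+1+1+1=5
d|17:{1,17}  Σf=1+1=2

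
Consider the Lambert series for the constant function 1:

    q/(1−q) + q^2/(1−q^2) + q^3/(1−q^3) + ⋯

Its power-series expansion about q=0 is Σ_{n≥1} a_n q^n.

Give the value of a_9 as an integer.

q^9  k|9↦f(k): 1:1 3:1 9:1  a_9=3

a_9 = 3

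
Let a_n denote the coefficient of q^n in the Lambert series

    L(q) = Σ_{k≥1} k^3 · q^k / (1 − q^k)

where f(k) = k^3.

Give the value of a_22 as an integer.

q^22  k|22↦f(k): 22:10648 11:1331 2:8 1:1  a_22=11988

a_22 = 11988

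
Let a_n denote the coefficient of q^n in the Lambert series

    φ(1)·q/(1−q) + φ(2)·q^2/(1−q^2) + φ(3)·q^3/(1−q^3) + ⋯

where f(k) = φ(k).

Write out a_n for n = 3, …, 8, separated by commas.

d|3:{1,3}  Σφ=1+2=3
d|4:{1,2,4}  Σφ=1+1+2=4
[q^5] φ(5)=4,φ(1)=1 ⇒ 5
n=6: 6·1 3·2 2·3 1·6  φ→[2+2+1+1]=6
q^7  k|7↦φ(k): 7:6 1:1  a_7=7
d|8:{8,4,2,1}  Σφ=4+2+1+1=8

3, 4, 5, 6, 7, 8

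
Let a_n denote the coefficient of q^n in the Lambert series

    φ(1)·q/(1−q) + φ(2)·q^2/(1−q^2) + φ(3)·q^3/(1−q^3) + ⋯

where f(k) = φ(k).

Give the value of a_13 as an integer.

d|13:{13,1}  Σφ=12+1=13

a_13 = 13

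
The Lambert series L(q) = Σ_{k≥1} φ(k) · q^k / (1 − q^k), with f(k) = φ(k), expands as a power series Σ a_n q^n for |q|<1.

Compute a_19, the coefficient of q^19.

d|19:{19,1}  Σφ=18+1=19

a_19 = 19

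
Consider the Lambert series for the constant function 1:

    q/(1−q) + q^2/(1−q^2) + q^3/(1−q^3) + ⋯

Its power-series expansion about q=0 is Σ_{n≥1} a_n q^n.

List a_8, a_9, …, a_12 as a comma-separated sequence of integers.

4, 3, 4, 2, 6

n=8: 1·8 2·4 4·2 8·1  f→[1+1+1+1]=4
q^9  k|9↦f(k): 1:1 3:1 9:1  a_9=3
q^10  k|10↦f(k): 10:1 5:1 2:1 1:1  a_10=4
n=11: 11·1 1·11  f→[1+1]=2
q^12  k|12↦f(k): 12:1 6:1 4:1 3:1 2:1 1:1  a_12=6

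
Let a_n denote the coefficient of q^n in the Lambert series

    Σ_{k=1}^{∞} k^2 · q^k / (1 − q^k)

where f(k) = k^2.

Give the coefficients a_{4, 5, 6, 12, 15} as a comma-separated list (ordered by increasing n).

n=4: 4·1 2·2 1·4  f→[16+4+1]=21
[q^5] f(5)=25,f(1)=1 ⇒ 26
q^6  k|6↦f(k): 6:36 3:9 2:4 1:1  a_6=50
q^12  k|12↦f(k): 1:1 2:4 3:9 4:16 6:36 12:144  a_12=210
n=15: 15·1 5·3 3·5 1·15  f→[225+25+9+1]=260

21, 26, 50, 210, 260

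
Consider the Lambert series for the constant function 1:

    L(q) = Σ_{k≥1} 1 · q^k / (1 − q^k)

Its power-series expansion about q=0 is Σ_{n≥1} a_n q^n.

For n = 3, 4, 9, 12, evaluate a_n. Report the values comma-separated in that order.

2, 3, 3, 6

n=3: 3·1 1·3  f→[1+1]=2
[q^4] f(1)=1,f(2)=1,f(4)=1 ⇒ 3
n=9: 1·9 3·3 9·1  f→[1+1+1]=3
q^12  k|12↦f(k): 12:1 6:1 4:1 3:1 2:1 1:1  a_12=6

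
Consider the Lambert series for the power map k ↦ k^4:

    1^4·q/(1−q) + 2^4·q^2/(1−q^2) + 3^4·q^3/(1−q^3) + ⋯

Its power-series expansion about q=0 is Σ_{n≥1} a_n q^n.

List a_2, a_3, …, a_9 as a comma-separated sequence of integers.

17, 82, 273, 626, 1394, 2402, 4369, 6643

[q^2] f(2)=16,f(1)=1 ⇒ 17
d|3:{3,1}  Σf=81+1=82
n=4: 4·1 2·2 1·4  f→[256+16+1]=273
[q^5] f(1)=1,f(5)=625 ⇒ 626
[q^6] f(1)=1,f(2)=16,f(3)=81,f(6)=1296 ⇒ 1394
d|7:{7,1}  Σf=2401+1=2402
[q^8] f(1)=1,f(2)=16,f(4)=256,f(8)=4096 ⇒ 4369
n=9: 9·1 3·3 1·9  f→[6561+81+1]=6643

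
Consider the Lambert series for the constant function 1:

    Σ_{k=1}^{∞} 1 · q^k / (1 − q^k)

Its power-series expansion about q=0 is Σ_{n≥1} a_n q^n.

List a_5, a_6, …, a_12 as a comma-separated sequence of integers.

2, 4, 2, 4, 3, 4, 2, 6

n=5: 1·5 5·1  f→[1+1]=2
q^6  k|6↦f(k): 1:1 2:1 3:1 6:1  a_6=4
n=7: 7·1 1·7  f→[1+1]=2
q^8  k|8↦f(k): 8:1 4:1 2:1 1:1  a_8=4
n=9: 9·1 3·3 1·9  f→[1+1+1]=3
n=10: 1·10 2·5 5·2 10·1  f→[1+1+1+1]=4
n=11: 11·1 1·11  f→[1+1]=2
q^12  k|12↦f(k): 1:1 2:1 3:1 4:1 6:1 12:1  a_12=6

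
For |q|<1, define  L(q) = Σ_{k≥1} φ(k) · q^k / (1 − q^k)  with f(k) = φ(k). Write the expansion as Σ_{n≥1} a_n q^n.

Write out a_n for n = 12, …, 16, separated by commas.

n=12: 1·12 2·6 3·4 4·3 6·2 12·1  φ→[1+1+2+2+2+4]=12
d|13:{1,13}  Σφ=1+12=13
[q^14] φ(14)=6,φ(7)=6,φ(2)=1,φ(1)=1 ⇒ 14
[q^15] φ(15)=8,φ(5)=4,φ(3)=2,φ(1)=1 ⇒ 15
q^16  k|16↦φ(k): 1:1 2:1 4:2 8:4 16:8  a_16=16

12, 13, 14, 15, 16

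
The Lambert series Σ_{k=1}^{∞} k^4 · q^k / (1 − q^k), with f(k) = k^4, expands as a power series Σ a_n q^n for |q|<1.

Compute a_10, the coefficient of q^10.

a_10 = 10642

[q^10] f(1)=1,f(2)=16,f(5)=625,f(10)=10000 ⇒ 10642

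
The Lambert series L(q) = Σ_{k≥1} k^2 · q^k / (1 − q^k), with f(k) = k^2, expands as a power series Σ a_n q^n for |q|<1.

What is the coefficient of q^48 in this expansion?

a_48 = 3410

[q^48] f(1)=1,f(2)=4,f(3)=9,f(4)=16,f(6)=36,f(8)=64,f(12)=144,f(16)=256,f(24)=576,f(48)=2304 ⇒ 3410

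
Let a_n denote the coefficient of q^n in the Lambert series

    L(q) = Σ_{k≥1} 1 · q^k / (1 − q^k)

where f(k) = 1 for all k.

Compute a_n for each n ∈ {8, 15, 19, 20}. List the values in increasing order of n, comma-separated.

[q^8] f(8)=1,f(4)=1,f(2)=1,f(1)=1 ⇒ 4
d|15:{15,5,3,1}  Σf=1+1+1+1=4
n=19: 19·1 1·19  f→[1+1]=2
n=20: 1·20 2·10 4·5 5·4 10·2 20·1  f→[1+1+1+1+1+1]=6

4, 4, 2, 6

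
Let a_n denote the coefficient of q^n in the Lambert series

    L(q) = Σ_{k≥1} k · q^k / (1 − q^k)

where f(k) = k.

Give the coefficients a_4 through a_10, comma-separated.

7, 6, 12, 8, 15, 13, 18

d|4:{1,2,4}  Σf=1+2+4=7
d|5:{1,5}  Σf=1+5=6
n=6: 1·6 2·3 3·2 6·1  f→[1+2+3+6]=12
d|7:{7,1}  Σf=7+1=8
n=8: 1·8 2·4 4·2 8·1  f→[1+2+4+8]=15
d|9:{9,3,1}  Σf=9+3+1=13
q^10  k|10↦f(k): 1:1 2:2 5:5 10:10  a_10=18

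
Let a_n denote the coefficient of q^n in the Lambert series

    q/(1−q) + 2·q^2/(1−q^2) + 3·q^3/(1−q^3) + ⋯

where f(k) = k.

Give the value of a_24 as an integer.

a_24 = 60

d|24:{1,2,3,4,6,8,12,24}  Σf=1+2+3+4+6+8+12+24=60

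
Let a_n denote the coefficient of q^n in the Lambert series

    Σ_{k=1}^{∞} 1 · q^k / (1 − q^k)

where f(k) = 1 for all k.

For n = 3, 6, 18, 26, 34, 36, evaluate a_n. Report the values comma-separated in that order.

d|3:{3,1}  Σf=1+1=2
q^6  k|6↦f(k): 6:1 3:1 2:1 1:1  a_6=4
[q^18] f(18)=1,f(9)=1,f(6)=1,f(3)=1,f(2)=1,f(1)=1 ⇒ 6
[q^26] f(1)=1,f(2)=1,f(13)=1,f(26)=1 ⇒ 4
n=34: 1·34 2·17 17·2 34·1  f→[1+1+1+1]=4
[q^36] f(1)=1,f(2)=1,f(3)=1,f(4)=1,f(6)=1,f(9)=1,f(12)=1,f(18)=1,f(36)=1 ⇒ 9

2, 4, 6, 4, 4, 9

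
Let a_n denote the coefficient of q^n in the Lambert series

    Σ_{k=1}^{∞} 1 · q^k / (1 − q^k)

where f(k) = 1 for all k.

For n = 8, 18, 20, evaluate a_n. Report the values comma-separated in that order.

d|8:{1,2,4,8}  Σf=1+1+1+1=4
n=18: 18·1 9·2 6·3 3·6 2·9 1·18  f→[1+1+1+1+1+1]=6
d|20:{1,2,4,5,10,20}  Σf=1+1+1+1+1+1=6

4, 6, 6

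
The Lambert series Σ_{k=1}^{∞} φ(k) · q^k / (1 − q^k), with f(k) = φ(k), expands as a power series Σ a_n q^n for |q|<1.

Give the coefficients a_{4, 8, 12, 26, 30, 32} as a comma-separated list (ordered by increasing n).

q^4  k|4↦φ(k): 4:2 2:1 1:1  a_4=4
q^8  k|8↦φ(k): 1:1 2:1 4:2 8:4  a_8=8
d|12:{1,2,3,4,6,12}  Σφ=1+1+2+2+2+4=12
d|26:{1,2,13,26}  Σφ=1+1+12+12=26
[q^30] φ(30)=8,φ(15)=8,φ(10)=4,φ(6)=2,φ(5)=4,φ(3)=2,φ(2)=1,φ(1)=1 ⇒ 30
[q^32] φ(1)=1,φ(2)=1,φ(4)=2,φ(8)=4,φ(16)=8,φ(32)=16 ⇒ 32

4, 8, 12, 26, 30, 32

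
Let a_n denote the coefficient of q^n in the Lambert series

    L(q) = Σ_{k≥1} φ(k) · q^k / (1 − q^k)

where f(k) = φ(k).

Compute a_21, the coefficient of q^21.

d|21:{1,3,7,21}  Σφ=1+2+6+12=21

a_21 = 21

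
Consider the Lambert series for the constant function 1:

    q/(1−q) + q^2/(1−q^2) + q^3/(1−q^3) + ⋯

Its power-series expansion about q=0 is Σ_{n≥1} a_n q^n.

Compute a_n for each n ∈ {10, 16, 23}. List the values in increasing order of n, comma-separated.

n=10: 1·10 2·5 5·2 10·1  f→[1+1+1+1]=4
n=16: 1·16 2·8 4·4 8·2 16·1  f→[1+1+1+1+1]=5
n=23: 1·23 23·1  f→[1+1]=2

4, 5, 2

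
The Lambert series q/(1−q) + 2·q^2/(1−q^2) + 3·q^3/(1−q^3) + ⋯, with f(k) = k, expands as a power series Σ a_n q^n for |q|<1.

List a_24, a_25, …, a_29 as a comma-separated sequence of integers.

d|24:{24,12,8,6,4,3,2,1}  Σf=24+12+8+6+4+3+2+1=60
q^25  k|25↦f(k): 1:1 5:5 25:25  a_25=31
d|26:{1,2,13,26}  Σf=1+2+13+26=42
[q^27] f(27)=27,f(9)=9,f(3)=3,f(1)=1 ⇒ 40
d|28:{28,14,7,4,2,1}  Σf=28+14+7+4+2+1=56
n=29: 1·29 29·1  f→[1+29]=30

60, 31, 42, 40, 56, 30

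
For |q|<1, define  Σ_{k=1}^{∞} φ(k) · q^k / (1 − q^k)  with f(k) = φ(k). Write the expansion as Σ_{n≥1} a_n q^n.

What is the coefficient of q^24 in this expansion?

q^24  k|24↦φ(k): 1:1 2:1 3:2 4:2 6:2 8:4 12:4 24:8  a_24=24

a_24 = 24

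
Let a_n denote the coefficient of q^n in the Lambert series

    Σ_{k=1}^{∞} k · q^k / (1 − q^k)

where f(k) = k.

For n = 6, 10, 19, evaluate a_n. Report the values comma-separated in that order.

q^6  k|6↦f(k): 1:1 2:2 3:3 6:6  a_6=12
q^10  k|10↦f(k): 1:1 2:2 5:5 10:10  a_10=18
[q^19] f(1)=1,f(19)=19 ⇒ 20

12, 18, 20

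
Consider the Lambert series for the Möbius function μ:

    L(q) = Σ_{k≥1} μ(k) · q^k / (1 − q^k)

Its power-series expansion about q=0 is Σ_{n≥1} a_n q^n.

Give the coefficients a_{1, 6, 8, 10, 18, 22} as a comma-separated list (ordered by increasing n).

1, 0, 0, 0, 0, 0

q^1  k|1↦μ(k): 1:1  a_1=1
[q^6] μ(6)=1,μ(3)=-1,μ(2)=-1,μ(1)=1 ⇒ 0
q^8  k|8↦μ(k): 8:0 4:0 2:-1 1:1  a_8=0
q^10  k|10↦μ(k): 1:1 2:-1 5:-1 10:1  a_10=0
n=18: 1·18 2·9 3·6 6·3 9·2 18·1  μ→[1+(-1)+(-1)+1+0+0]=0
d|22:{22,11,2,1}  Σμ=1+(-1)+(-1)+1=0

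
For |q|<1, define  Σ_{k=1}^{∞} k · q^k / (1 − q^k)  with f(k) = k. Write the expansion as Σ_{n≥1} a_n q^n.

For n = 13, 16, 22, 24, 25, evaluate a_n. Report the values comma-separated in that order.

14, 31, 36, 60, 31

q^13  k|13↦f(k): 13:13 1:1  a_13=14
d|16:{16,8,4,2,1}  Σf=16+8+4+2+1=31
n=22: 22·1 11·2 2·11 1·22  f→[22+11+2+1]=36
q^24  k|24↦f(k): 24:24 12:12 8:8 6:6 4:4 3:3 2:2 1:1  a_24=60
[q^25] f(1)=1,f(5)=5,f(25)=25 ⇒ 31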